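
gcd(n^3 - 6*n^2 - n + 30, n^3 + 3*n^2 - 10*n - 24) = n^2 - n - 6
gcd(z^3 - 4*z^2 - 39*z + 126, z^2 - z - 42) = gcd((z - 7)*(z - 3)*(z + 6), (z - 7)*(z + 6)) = z^2 - z - 42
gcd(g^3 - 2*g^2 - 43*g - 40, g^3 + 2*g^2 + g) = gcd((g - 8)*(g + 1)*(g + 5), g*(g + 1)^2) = g + 1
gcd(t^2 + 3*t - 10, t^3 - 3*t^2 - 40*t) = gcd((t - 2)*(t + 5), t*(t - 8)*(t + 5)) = t + 5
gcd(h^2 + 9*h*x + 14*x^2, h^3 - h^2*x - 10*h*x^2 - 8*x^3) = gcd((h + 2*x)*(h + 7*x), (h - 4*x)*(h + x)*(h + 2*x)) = h + 2*x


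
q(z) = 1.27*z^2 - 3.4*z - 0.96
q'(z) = 2.54*z - 3.4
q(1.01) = -3.10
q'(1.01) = -0.83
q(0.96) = -3.05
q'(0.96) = -0.96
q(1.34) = -3.24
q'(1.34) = 0.00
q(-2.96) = 20.23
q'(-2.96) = -10.92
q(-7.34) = 92.42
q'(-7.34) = -22.04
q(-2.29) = 13.49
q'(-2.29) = -9.22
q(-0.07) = -0.72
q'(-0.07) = -3.58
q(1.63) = -3.13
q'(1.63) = 0.74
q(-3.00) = 20.67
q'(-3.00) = -11.02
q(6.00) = 24.36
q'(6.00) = 11.84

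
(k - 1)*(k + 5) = k^2 + 4*k - 5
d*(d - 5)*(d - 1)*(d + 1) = d^4 - 5*d^3 - d^2 + 5*d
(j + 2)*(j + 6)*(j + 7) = j^3 + 15*j^2 + 68*j + 84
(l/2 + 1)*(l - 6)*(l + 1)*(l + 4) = l^4/2 + l^3/2 - 14*l^2 - 38*l - 24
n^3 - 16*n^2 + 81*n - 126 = (n - 7)*(n - 6)*(n - 3)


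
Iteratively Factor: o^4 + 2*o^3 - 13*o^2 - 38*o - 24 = (o + 2)*(o^3 - 13*o - 12) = (o + 2)*(o + 3)*(o^2 - 3*o - 4) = (o + 1)*(o + 2)*(o + 3)*(o - 4)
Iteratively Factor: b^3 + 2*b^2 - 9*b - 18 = (b - 3)*(b^2 + 5*b + 6) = (b - 3)*(b + 2)*(b + 3)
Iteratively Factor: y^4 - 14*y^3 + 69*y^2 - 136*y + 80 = (y - 4)*(y^3 - 10*y^2 + 29*y - 20) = (y - 4)*(y - 1)*(y^2 - 9*y + 20) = (y - 4)^2*(y - 1)*(y - 5)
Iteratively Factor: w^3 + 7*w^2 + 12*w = (w)*(w^2 + 7*w + 12) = w*(w + 4)*(w + 3)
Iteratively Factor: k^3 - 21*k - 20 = (k + 1)*(k^2 - k - 20) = (k - 5)*(k + 1)*(k + 4)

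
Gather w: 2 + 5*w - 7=5*w - 5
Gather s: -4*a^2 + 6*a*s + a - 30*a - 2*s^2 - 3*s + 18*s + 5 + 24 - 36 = -4*a^2 - 29*a - 2*s^2 + s*(6*a + 15) - 7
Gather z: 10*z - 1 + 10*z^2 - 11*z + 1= 10*z^2 - z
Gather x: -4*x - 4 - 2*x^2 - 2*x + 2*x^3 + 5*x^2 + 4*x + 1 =2*x^3 + 3*x^2 - 2*x - 3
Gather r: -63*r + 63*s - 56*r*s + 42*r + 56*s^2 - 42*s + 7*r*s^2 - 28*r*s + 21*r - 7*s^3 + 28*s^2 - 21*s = r*(7*s^2 - 84*s) - 7*s^3 + 84*s^2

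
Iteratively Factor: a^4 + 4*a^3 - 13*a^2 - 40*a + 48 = (a - 3)*(a^3 + 7*a^2 + 8*a - 16) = (a - 3)*(a - 1)*(a^2 + 8*a + 16) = (a - 3)*(a - 1)*(a + 4)*(a + 4)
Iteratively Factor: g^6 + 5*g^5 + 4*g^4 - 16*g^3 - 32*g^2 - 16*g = (g + 2)*(g^5 + 3*g^4 - 2*g^3 - 12*g^2 - 8*g) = (g + 2)^2*(g^4 + g^3 - 4*g^2 - 4*g) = (g - 2)*(g + 2)^2*(g^3 + 3*g^2 + 2*g) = (g - 2)*(g + 1)*(g + 2)^2*(g^2 + 2*g) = g*(g - 2)*(g + 1)*(g + 2)^2*(g + 2)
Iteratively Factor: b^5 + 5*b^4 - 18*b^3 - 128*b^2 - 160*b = (b + 4)*(b^4 + b^3 - 22*b^2 - 40*b) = (b - 5)*(b + 4)*(b^3 + 6*b^2 + 8*b) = b*(b - 5)*(b + 4)*(b^2 + 6*b + 8) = b*(b - 5)*(b + 4)^2*(b + 2)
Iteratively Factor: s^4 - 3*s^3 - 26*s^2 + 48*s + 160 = (s - 4)*(s^3 + s^2 - 22*s - 40) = (s - 4)*(s + 2)*(s^2 - s - 20) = (s - 5)*(s - 4)*(s + 2)*(s + 4)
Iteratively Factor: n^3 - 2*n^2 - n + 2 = (n - 2)*(n^2 - 1) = (n - 2)*(n - 1)*(n + 1)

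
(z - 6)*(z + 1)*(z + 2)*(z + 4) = z^4 + z^3 - 28*z^2 - 76*z - 48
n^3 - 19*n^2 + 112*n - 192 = (n - 8)^2*(n - 3)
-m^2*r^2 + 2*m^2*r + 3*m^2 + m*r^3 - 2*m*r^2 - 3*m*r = (-m + r)*(r - 3)*(m*r + m)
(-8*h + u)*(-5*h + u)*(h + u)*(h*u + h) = 40*h^4*u + 40*h^4 + 27*h^3*u^2 + 27*h^3*u - 12*h^2*u^3 - 12*h^2*u^2 + h*u^4 + h*u^3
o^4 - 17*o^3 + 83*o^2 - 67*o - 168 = (o - 8)*(o - 7)*(o - 3)*(o + 1)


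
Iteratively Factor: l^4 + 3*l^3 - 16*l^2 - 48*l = (l + 4)*(l^3 - l^2 - 12*l) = l*(l + 4)*(l^2 - l - 12) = l*(l + 3)*(l + 4)*(l - 4)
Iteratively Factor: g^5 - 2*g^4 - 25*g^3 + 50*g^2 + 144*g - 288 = (g - 4)*(g^4 + 2*g^3 - 17*g^2 - 18*g + 72) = (g - 4)*(g + 3)*(g^3 - g^2 - 14*g + 24) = (g - 4)*(g - 2)*(g + 3)*(g^2 + g - 12) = (g - 4)*(g - 3)*(g - 2)*(g + 3)*(g + 4)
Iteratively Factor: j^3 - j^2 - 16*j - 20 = (j - 5)*(j^2 + 4*j + 4) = (j - 5)*(j + 2)*(j + 2)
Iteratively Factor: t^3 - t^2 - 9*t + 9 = (t - 3)*(t^2 + 2*t - 3) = (t - 3)*(t + 3)*(t - 1)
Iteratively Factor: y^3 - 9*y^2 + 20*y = (y - 4)*(y^2 - 5*y) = (y - 5)*(y - 4)*(y)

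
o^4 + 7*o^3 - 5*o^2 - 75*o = o*(o - 3)*(o + 5)^2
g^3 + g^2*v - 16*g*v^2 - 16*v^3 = (g - 4*v)*(g + v)*(g + 4*v)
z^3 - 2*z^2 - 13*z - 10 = (z - 5)*(z + 1)*(z + 2)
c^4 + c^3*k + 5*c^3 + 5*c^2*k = c^2*(c + 5)*(c + k)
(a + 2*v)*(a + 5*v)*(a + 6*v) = a^3 + 13*a^2*v + 52*a*v^2 + 60*v^3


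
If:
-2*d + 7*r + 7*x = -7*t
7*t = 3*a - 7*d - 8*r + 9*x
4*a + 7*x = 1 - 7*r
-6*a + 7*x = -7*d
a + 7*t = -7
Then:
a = -545/582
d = -767/1164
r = 6695/8148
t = -3529/4074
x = -1171/8148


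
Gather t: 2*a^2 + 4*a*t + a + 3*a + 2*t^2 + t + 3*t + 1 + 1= 2*a^2 + 4*a + 2*t^2 + t*(4*a + 4) + 2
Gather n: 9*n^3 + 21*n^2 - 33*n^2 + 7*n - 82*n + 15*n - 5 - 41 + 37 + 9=9*n^3 - 12*n^2 - 60*n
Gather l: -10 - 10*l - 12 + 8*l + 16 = -2*l - 6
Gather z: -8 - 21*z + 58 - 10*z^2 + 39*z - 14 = -10*z^2 + 18*z + 36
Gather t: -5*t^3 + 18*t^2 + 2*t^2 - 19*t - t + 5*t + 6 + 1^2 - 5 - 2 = -5*t^3 + 20*t^2 - 15*t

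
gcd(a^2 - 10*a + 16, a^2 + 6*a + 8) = 1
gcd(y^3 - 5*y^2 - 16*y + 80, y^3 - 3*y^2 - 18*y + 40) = y^2 - y - 20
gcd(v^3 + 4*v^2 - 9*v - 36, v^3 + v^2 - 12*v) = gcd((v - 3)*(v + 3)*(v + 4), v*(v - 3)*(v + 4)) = v^2 + v - 12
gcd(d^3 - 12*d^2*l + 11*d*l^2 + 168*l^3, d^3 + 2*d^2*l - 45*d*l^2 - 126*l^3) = d^2 - 4*d*l - 21*l^2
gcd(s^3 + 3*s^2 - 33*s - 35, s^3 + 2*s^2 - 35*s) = s^2 + 2*s - 35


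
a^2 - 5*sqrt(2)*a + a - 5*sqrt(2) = (a + 1)*(a - 5*sqrt(2))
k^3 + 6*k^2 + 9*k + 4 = (k + 1)^2*(k + 4)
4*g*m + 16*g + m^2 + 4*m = (4*g + m)*(m + 4)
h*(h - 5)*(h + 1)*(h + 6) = h^4 + 2*h^3 - 29*h^2 - 30*h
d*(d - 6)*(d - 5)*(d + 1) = d^4 - 10*d^3 + 19*d^2 + 30*d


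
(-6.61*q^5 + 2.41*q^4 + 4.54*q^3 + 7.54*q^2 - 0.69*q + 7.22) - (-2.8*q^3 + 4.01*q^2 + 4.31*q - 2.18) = -6.61*q^5 + 2.41*q^4 + 7.34*q^3 + 3.53*q^2 - 5.0*q + 9.4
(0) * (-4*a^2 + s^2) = 0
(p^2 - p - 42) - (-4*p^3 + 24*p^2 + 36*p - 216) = 4*p^3 - 23*p^2 - 37*p + 174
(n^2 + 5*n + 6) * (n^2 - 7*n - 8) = n^4 - 2*n^3 - 37*n^2 - 82*n - 48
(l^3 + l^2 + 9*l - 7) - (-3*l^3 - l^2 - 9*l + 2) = 4*l^3 + 2*l^2 + 18*l - 9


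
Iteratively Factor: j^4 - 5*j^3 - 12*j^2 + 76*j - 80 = (j - 5)*(j^3 - 12*j + 16) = (j - 5)*(j - 2)*(j^2 + 2*j - 8) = (j - 5)*(j - 2)^2*(j + 4)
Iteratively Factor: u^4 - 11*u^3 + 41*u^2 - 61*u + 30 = (u - 2)*(u^3 - 9*u^2 + 23*u - 15) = (u - 3)*(u - 2)*(u^2 - 6*u + 5) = (u - 3)*(u - 2)*(u - 1)*(u - 5)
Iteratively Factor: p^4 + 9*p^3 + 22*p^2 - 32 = (p - 1)*(p^3 + 10*p^2 + 32*p + 32) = (p - 1)*(p + 4)*(p^2 + 6*p + 8) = (p - 1)*(p + 4)^2*(p + 2)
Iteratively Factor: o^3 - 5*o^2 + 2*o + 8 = (o - 2)*(o^2 - 3*o - 4) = (o - 4)*(o - 2)*(o + 1)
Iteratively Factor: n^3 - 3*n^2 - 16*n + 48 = (n - 3)*(n^2 - 16) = (n - 3)*(n + 4)*(n - 4)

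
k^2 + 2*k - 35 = (k - 5)*(k + 7)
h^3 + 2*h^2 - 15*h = h*(h - 3)*(h + 5)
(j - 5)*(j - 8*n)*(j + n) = j^3 - 7*j^2*n - 5*j^2 - 8*j*n^2 + 35*j*n + 40*n^2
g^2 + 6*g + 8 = (g + 2)*(g + 4)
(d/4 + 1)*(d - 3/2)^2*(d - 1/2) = d^4/4 + d^3/8 - 41*d^2/16 + 111*d/32 - 9/8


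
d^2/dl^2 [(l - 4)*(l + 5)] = 2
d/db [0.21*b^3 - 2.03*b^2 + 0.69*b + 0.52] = 0.63*b^2 - 4.06*b + 0.69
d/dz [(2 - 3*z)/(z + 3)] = -11/(z + 3)^2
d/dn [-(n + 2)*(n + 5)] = -2*n - 7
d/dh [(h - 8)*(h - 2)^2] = 3*(h - 6)*(h - 2)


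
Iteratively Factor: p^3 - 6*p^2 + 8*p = (p - 2)*(p^2 - 4*p) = (p - 4)*(p - 2)*(p)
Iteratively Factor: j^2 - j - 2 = (j - 2)*(j + 1)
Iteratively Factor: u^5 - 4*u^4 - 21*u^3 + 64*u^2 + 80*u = (u + 4)*(u^4 - 8*u^3 + 11*u^2 + 20*u) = (u - 5)*(u + 4)*(u^3 - 3*u^2 - 4*u) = (u - 5)*(u - 4)*(u + 4)*(u^2 + u) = u*(u - 5)*(u - 4)*(u + 4)*(u + 1)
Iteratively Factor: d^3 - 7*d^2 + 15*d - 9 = (d - 3)*(d^2 - 4*d + 3) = (d - 3)*(d - 1)*(d - 3)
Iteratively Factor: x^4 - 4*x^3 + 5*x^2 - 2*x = (x - 2)*(x^3 - 2*x^2 + x) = x*(x - 2)*(x^2 - 2*x + 1) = x*(x - 2)*(x - 1)*(x - 1)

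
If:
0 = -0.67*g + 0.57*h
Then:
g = 0.850746268656716*h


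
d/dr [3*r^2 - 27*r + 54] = 6*r - 27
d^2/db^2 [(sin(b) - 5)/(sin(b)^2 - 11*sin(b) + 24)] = (-sin(b)^5 + 9*sin(b)^4 - 19*sin(b)^3 - 169*sin(b)^2 + 930*sin(b) - 442)/(sin(b)^2 - 11*sin(b) + 24)^3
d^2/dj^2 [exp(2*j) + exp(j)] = (4*exp(j) + 1)*exp(j)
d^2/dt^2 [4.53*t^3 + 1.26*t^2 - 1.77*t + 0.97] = 27.18*t + 2.52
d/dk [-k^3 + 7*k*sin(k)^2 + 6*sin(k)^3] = -3*k^2 + 7*k*sin(2*k) + 18*sin(k)^2*cos(k) + 7*sin(k)^2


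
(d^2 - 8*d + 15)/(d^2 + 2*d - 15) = (d - 5)/(d + 5)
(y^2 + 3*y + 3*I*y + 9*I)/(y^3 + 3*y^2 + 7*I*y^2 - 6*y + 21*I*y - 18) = (y + 3*I)/(y^2 + 7*I*y - 6)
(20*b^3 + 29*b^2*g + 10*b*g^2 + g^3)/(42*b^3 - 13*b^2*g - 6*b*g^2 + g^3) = (20*b^3 + 29*b^2*g + 10*b*g^2 + g^3)/(42*b^3 - 13*b^2*g - 6*b*g^2 + g^3)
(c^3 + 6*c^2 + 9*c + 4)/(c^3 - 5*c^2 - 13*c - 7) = (c + 4)/(c - 7)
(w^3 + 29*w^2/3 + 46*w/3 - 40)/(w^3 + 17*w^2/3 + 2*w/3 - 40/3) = (w + 6)/(w + 2)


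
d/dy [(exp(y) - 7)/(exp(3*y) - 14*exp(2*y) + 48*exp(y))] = (-2*exp(3*y) + 35*exp(2*y) - 196*exp(y) + 336)*exp(-y)/(exp(4*y) - 28*exp(3*y) + 292*exp(2*y) - 1344*exp(y) + 2304)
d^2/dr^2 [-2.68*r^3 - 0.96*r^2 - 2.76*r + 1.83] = -16.08*r - 1.92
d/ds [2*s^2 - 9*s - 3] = 4*s - 9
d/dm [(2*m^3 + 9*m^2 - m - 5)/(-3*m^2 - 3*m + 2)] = (-6*m^4 - 12*m^3 - 18*m^2 + 6*m - 17)/(9*m^4 + 18*m^3 - 3*m^2 - 12*m + 4)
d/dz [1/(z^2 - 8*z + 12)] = 2*(4 - z)/(z^2 - 8*z + 12)^2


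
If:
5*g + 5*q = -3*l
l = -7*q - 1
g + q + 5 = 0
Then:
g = -11/3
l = 25/3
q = -4/3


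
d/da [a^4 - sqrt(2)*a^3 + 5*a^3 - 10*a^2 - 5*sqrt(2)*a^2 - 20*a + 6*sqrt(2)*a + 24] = 4*a^3 - 3*sqrt(2)*a^2 + 15*a^2 - 20*a - 10*sqrt(2)*a - 20 + 6*sqrt(2)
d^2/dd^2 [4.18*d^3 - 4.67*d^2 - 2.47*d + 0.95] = 25.08*d - 9.34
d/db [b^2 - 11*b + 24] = 2*b - 11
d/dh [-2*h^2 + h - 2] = 1 - 4*h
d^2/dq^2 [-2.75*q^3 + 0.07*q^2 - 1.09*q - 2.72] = 0.14 - 16.5*q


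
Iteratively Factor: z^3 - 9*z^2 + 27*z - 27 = (z - 3)*(z^2 - 6*z + 9) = (z - 3)^2*(z - 3)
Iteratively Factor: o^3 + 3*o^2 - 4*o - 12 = (o + 3)*(o^2 - 4) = (o - 2)*(o + 3)*(o + 2)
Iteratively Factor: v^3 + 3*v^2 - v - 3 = (v + 1)*(v^2 + 2*v - 3) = (v + 1)*(v + 3)*(v - 1)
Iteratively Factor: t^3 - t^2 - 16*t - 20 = (t - 5)*(t^2 + 4*t + 4) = (t - 5)*(t + 2)*(t + 2)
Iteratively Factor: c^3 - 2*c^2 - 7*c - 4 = (c - 4)*(c^2 + 2*c + 1) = (c - 4)*(c + 1)*(c + 1)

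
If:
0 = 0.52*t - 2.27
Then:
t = 4.37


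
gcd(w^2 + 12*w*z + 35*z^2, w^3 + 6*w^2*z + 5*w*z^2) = w + 5*z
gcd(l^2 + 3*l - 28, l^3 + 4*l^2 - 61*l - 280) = l + 7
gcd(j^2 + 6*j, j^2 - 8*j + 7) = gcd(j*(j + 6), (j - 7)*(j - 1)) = 1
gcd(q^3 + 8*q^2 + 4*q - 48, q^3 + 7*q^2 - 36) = q^2 + 4*q - 12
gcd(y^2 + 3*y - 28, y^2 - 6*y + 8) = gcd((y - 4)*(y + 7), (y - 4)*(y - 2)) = y - 4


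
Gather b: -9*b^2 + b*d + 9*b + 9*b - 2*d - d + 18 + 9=-9*b^2 + b*(d + 18) - 3*d + 27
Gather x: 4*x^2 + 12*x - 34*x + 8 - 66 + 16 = 4*x^2 - 22*x - 42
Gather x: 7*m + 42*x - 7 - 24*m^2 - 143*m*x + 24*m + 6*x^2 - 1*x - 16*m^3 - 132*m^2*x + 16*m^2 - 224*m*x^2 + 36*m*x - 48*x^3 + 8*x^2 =-16*m^3 - 8*m^2 + 31*m - 48*x^3 + x^2*(14 - 224*m) + x*(-132*m^2 - 107*m + 41) - 7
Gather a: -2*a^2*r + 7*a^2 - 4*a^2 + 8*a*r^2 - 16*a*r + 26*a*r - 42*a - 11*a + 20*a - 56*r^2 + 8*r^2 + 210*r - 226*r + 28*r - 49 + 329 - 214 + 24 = a^2*(3 - 2*r) + a*(8*r^2 + 10*r - 33) - 48*r^2 + 12*r + 90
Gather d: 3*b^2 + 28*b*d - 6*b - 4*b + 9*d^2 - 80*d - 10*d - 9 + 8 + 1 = 3*b^2 - 10*b + 9*d^2 + d*(28*b - 90)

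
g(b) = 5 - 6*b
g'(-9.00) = -6.00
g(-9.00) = 59.00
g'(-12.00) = -6.00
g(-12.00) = 77.00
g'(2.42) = -6.00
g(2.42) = -9.52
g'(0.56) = -6.00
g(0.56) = 1.64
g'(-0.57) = -6.00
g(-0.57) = 8.42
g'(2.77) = -6.00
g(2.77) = -11.62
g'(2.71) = -6.00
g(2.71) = -11.26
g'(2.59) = -6.00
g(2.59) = -10.54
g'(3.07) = -6.00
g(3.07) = -13.42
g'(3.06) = -6.00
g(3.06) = -13.36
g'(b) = -6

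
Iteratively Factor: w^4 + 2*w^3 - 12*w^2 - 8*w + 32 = (w + 4)*(w^3 - 2*w^2 - 4*w + 8) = (w - 2)*(w + 4)*(w^2 - 4) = (w - 2)^2*(w + 4)*(w + 2)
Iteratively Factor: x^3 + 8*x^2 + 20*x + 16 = (x + 2)*(x^2 + 6*x + 8) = (x + 2)*(x + 4)*(x + 2)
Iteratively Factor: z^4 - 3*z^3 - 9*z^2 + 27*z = (z)*(z^3 - 3*z^2 - 9*z + 27) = z*(z + 3)*(z^2 - 6*z + 9) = z*(z - 3)*(z + 3)*(z - 3)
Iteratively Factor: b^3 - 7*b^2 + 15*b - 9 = (b - 3)*(b^2 - 4*b + 3) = (b - 3)*(b - 1)*(b - 3)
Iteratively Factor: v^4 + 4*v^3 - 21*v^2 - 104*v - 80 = (v + 1)*(v^3 + 3*v^2 - 24*v - 80) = (v - 5)*(v + 1)*(v^2 + 8*v + 16) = (v - 5)*(v + 1)*(v + 4)*(v + 4)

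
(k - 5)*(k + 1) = k^2 - 4*k - 5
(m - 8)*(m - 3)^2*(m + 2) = m^4 - 12*m^3 + 29*m^2 + 42*m - 144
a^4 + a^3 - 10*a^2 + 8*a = a*(a - 2)*(a - 1)*(a + 4)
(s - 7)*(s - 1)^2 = s^3 - 9*s^2 + 15*s - 7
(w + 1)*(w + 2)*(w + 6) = w^3 + 9*w^2 + 20*w + 12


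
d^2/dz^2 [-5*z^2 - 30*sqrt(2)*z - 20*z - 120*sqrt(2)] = -10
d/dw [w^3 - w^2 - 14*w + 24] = 3*w^2 - 2*w - 14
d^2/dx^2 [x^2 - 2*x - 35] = 2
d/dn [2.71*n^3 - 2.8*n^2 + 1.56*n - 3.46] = 8.13*n^2 - 5.6*n + 1.56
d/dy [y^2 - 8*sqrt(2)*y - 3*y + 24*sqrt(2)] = 2*y - 8*sqrt(2) - 3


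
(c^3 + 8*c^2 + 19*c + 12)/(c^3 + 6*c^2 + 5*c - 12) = (c + 1)/(c - 1)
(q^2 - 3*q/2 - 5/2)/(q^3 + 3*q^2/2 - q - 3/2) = (2*q - 5)/(2*q^2 + q - 3)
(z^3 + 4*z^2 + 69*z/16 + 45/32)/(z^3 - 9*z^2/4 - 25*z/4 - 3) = (8*z^2 + 26*z + 15)/(8*(z^2 - 3*z - 4))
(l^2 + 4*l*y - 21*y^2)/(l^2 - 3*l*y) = (l + 7*y)/l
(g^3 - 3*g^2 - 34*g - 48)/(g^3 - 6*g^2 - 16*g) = (g + 3)/g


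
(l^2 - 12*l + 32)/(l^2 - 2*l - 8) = (l - 8)/(l + 2)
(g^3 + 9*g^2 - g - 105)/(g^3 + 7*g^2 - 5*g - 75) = (g + 7)/(g + 5)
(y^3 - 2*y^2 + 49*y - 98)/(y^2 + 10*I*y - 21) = (y^2 - y*(2 + 7*I) + 14*I)/(y + 3*I)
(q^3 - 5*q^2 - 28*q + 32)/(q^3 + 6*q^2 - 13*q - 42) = (q^3 - 5*q^2 - 28*q + 32)/(q^3 + 6*q^2 - 13*q - 42)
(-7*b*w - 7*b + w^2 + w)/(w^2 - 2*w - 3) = (-7*b + w)/(w - 3)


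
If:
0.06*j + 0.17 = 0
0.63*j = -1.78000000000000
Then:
No Solution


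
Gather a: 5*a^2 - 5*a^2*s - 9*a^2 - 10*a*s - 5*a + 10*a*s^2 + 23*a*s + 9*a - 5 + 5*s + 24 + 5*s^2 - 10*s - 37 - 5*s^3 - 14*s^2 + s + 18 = a^2*(-5*s - 4) + a*(10*s^2 + 13*s + 4) - 5*s^3 - 9*s^2 - 4*s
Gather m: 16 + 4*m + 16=4*m + 32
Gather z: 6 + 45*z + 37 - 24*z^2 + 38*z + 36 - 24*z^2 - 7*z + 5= -48*z^2 + 76*z + 84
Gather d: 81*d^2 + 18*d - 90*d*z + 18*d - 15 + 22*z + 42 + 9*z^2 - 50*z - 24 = 81*d^2 + d*(36 - 90*z) + 9*z^2 - 28*z + 3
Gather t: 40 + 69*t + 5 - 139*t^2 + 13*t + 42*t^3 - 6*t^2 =42*t^3 - 145*t^2 + 82*t + 45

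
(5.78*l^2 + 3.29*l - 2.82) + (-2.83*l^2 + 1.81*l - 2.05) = 2.95*l^2 + 5.1*l - 4.87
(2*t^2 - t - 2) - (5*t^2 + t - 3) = -3*t^2 - 2*t + 1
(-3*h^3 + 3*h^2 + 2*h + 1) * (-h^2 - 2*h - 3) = 3*h^5 + 3*h^4 + h^3 - 14*h^2 - 8*h - 3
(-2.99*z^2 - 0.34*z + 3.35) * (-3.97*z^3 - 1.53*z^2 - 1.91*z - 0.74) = 11.8703*z^5 + 5.9245*z^4 - 7.0684*z^3 - 2.2635*z^2 - 6.1469*z - 2.479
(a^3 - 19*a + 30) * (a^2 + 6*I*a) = a^5 + 6*I*a^4 - 19*a^3 + 30*a^2 - 114*I*a^2 + 180*I*a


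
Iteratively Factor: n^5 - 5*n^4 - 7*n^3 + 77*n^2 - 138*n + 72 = (n + 4)*(n^4 - 9*n^3 + 29*n^2 - 39*n + 18) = (n - 3)*(n + 4)*(n^3 - 6*n^2 + 11*n - 6) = (n - 3)^2*(n + 4)*(n^2 - 3*n + 2) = (n - 3)^2*(n - 2)*(n + 4)*(n - 1)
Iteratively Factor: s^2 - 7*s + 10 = (s - 2)*(s - 5)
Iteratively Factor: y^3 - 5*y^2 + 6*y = (y - 2)*(y^2 - 3*y) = y*(y - 2)*(y - 3)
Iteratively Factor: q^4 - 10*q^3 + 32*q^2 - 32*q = (q)*(q^3 - 10*q^2 + 32*q - 32) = q*(q - 2)*(q^2 - 8*q + 16) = q*(q - 4)*(q - 2)*(q - 4)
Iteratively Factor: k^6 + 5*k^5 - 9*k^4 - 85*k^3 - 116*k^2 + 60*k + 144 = (k + 3)*(k^5 + 2*k^4 - 15*k^3 - 40*k^2 + 4*k + 48) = (k + 3)^2*(k^4 - k^3 - 12*k^2 - 4*k + 16) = (k + 2)*(k + 3)^2*(k^3 - 3*k^2 - 6*k + 8) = (k + 2)^2*(k + 3)^2*(k^2 - 5*k + 4) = (k - 4)*(k + 2)^2*(k + 3)^2*(k - 1)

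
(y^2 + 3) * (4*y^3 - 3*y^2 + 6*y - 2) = 4*y^5 - 3*y^4 + 18*y^3 - 11*y^2 + 18*y - 6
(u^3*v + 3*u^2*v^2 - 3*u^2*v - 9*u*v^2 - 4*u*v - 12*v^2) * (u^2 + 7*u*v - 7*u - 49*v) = u^5*v + 10*u^4*v^2 - 10*u^4*v + 21*u^3*v^3 - 100*u^3*v^2 + 17*u^3*v - 210*u^2*v^3 + 170*u^2*v^2 + 28*u^2*v + 357*u*v^3 + 280*u*v^2 + 588*v^3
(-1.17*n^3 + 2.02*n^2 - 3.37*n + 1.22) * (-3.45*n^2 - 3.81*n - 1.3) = 4.0365*n^5 - 2.5113*n^4 + 5.4513*n^3 + 6.0047*n^2 - 0.2672*n - 1.586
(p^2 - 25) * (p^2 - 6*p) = p^4 - 6*p^3 - 25*p^2 + 150*p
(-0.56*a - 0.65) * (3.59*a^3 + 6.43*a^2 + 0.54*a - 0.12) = -2.0104*a^4 - 5.9343*a^3 - 4.4819*a^2 - 0.2838*a + 0.078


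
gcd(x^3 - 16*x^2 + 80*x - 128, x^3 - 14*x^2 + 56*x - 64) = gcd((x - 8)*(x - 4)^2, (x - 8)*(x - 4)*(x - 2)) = x^2 - 12*x + 32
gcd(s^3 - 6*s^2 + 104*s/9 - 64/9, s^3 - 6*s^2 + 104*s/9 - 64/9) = s^3 - 6*s^2 + 104*s/9 - 64/9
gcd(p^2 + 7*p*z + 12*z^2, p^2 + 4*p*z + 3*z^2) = p + 3*z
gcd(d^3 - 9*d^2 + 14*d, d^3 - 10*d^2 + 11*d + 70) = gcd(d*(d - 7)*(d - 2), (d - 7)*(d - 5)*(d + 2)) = d - 7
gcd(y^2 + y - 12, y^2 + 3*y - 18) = y - 3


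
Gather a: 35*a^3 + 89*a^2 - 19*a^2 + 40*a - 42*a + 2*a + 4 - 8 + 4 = 35*a^3 + 70*a^2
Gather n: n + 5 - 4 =n + 1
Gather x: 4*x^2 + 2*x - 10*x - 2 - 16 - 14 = 4*x^2 - 8*x - 32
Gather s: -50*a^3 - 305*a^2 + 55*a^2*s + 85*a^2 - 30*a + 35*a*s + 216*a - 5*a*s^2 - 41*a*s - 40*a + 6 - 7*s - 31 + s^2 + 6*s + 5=-50*a^3 - 220*a^2 + 146*a + s^2*(1 - 5*a) + s*(55*a^2 - 6*a - 1) - 20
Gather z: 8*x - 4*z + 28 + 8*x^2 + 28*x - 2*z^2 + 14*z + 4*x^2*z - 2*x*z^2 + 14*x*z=8*x^2 + 36*x + z^2*(-2*x - 2) + z*(4*x^2 + 14*x + 10) + 28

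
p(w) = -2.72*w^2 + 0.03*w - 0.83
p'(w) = 0.03 - 5.44*w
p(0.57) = -1.70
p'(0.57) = -3.07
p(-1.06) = -3.92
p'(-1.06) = 5.80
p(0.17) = -0.90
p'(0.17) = -0.89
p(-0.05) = -0.84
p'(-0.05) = 0.30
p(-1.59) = -7.75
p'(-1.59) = 8.68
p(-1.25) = -5.12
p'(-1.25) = 6.83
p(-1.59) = -7.75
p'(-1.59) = 8.68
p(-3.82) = -40.64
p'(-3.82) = 20.81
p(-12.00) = -392.87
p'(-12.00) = 65.31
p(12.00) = -392.15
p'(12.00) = -65.25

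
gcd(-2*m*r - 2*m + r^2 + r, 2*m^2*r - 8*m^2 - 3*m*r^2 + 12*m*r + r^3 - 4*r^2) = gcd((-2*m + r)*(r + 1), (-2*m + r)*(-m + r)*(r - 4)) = -2*m + r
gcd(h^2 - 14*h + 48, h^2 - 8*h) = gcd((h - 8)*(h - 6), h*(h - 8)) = h - 8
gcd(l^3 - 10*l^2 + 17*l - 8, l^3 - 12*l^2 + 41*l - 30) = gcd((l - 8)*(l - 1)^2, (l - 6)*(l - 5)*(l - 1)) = l - 1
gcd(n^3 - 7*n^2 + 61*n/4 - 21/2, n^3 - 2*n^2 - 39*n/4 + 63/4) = n^2 - 5*n + 21/4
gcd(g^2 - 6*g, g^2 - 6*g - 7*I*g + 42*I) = g - 6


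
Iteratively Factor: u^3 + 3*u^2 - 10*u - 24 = (u + 4)*(u^2 - u - 6) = (u - 3)*(u + 4)*(u + 2)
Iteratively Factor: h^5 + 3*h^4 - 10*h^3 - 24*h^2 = (h)*(h^4 + 3*h^3 - 10*h^2 - 24*h) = h*(h + 2)*(h^3 + h^2 - 12*h) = h^2*(h + 2)*(h^2 + h - 12) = h^2*(h + 2)*(h + 4)*(h - 3)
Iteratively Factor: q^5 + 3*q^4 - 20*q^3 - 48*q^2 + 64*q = (q + 4)*(q^4 - q^3 - 16*q^2 + 16*q) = (q + 4)^2*(q^3 - 5*q^2 + 4*q) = q*(q + 4)^2*(q^2 - 5*q + 4) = q*(q - 1)*(q + 4)^2*(q - 4)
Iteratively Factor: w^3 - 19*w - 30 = (w + 2)*(w^2 - 2*w - 15) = (w - 5)*(w + 2)*(w + 3)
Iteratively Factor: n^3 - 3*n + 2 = (n - 1)*(n^2 + n - 2) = (n - 1)^2*(n + 2)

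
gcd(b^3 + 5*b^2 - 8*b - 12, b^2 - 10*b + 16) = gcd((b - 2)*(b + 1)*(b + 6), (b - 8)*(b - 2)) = b - 2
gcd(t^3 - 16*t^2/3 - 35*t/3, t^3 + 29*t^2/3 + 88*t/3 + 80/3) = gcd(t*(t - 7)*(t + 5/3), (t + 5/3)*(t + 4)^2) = t + 5/3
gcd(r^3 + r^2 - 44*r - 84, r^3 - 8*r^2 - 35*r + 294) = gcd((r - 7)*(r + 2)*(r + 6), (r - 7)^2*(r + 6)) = r^2 - r - 42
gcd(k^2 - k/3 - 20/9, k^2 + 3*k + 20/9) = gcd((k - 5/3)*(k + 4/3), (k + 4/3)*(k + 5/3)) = k + 4/3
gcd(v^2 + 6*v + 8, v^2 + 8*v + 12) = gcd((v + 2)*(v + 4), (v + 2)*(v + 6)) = v + 2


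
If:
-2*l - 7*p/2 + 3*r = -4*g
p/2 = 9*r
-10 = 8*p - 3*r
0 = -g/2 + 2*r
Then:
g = -40/141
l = 220/141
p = -60/47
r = -10/141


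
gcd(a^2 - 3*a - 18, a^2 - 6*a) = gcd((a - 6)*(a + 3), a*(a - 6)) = a - 6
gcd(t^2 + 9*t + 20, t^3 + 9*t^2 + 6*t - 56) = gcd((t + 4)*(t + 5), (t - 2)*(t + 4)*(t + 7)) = t + 4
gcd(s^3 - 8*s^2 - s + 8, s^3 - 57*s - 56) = s^2 - 7*s - 8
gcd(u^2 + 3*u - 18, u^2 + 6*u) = u + 6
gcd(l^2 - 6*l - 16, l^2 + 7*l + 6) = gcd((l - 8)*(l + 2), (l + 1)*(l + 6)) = 1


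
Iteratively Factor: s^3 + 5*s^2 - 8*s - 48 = (s - 3)*(s^2 + 8*s + 16) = (s - 3)*(s + 4)*(s + 4)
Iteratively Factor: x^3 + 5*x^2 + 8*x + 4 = (x + 2)*(x^2 + 3*x + 2) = (x + 2)^2*(x + 1)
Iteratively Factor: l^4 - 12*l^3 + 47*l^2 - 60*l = (l)*(l^3 - 12*l^2 + 47*l - 60) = l*(l - 5)*(l^2 - 7*l + 12) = l*(l - 5)*(l - 3)*(l - 4)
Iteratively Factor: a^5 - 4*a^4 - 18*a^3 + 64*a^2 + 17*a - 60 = (a + 4)*(a^4 - 8*a^3 + 14*a^2 + 8*a - 15) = (a - 1)*(a + 4)*(a^3 - 7*a^2 + 7*a + 15) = (a - 5)*(a - 1)*(a + 4)*(a^2 - 2*a - 3) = (a - 5)*(a - 3)*(a - 1)*(a + 4)*(a + 1)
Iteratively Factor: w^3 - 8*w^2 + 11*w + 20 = (w - 5)*(w^2 - 3*w - 4) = (w - 5)*(w + 1)*(w - 4)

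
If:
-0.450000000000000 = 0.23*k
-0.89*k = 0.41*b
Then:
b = 4.25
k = -1.96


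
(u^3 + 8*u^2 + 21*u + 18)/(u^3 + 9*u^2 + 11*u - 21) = (u^2 + 5*u + 6)/(u^2 + 6*u - 7)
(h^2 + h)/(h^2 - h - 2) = h/(h - 2)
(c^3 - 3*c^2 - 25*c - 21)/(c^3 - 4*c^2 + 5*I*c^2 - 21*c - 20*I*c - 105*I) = (c + 1)/(c + 5*I)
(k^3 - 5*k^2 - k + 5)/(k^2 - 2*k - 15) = (k^2 - 1)/(k + 3)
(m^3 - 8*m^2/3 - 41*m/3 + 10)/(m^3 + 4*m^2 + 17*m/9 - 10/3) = 3*(m - 5)/(3*m + 5)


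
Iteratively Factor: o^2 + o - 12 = (o + 4)*(o - 3)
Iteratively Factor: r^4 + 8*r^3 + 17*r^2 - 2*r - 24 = (r + 3)*(r^3 + 5*r^2 + 2*r - 8) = (r + 3)*(r + 4)*(r^2 + r - 2) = (r + 2)*(r + 3)*(r + 4)*(r - 1)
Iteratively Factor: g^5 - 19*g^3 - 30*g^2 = (g + 3)*(g^4 - 3*g^3 - 10*g^2) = g*(g + 3)*(g^3 - 3*g^2 - 10*g) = g^2*(g + 3)*(g^2 - 3*g - 10) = g^2*(g - 5)*(g + 3)*(g + 2)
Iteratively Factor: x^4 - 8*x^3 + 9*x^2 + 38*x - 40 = (x - 1)*(x^3 - 7*x^2 + 2*x + 40) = (x - 4)*(x - 1)*(x^2 - 3*x - 10) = (x - 4)*(x - 1)*(x + 2)*(x - 5)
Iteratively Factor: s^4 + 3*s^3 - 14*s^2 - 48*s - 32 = (s + 2)*(s^3 + s^2 - 16*s - 16) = (s - 4)*(s + 2)*(s^2 + 5*s + 4) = (s - 4)*(s + 2)*(s + 4)*(s + 1)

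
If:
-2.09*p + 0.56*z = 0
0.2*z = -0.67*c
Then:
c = -0.298507462686567*z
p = 0.267942583732057*z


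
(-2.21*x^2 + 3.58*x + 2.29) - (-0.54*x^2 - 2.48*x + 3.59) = -1.67*x^2 + 6.06*x - 1.3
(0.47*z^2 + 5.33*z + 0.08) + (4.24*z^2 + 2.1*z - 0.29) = 4.71*z^2 + 7.43*z - 0.21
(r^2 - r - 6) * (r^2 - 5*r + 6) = r^4 - 6*r^3 + 5*r^2 + 24*r - 36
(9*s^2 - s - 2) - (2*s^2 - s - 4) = 7*s^2 + 2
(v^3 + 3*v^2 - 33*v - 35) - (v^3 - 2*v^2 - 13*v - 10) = 5*v^2 - 20*v - 25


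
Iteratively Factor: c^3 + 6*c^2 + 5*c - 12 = (c + 3)*(c^2 + 3*c - 4) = (c + 3)*(c + 4)*(c - 1)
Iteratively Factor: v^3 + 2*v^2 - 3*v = (v - 1)*(v^2 + 3*v) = v*(v - 1)*(v + 3)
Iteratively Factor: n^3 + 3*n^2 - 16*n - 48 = (n + 4)*(n^2 - n - 12) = (n - 4)*(n + 4)*(n + 3)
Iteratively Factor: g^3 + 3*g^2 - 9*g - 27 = (g + 3)*(g^2 - 9) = (g - 3)*(g + 3)*(g + 3)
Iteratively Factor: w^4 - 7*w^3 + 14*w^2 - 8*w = (w - 4)*(w^3 - 3*w^2 + 2*w) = (w - 4)*(w - 1)*(w^2 - 2*w) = w*(w - 4)*(w - 1)*(w - 2)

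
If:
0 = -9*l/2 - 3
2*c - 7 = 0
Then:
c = 7/2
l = -2/3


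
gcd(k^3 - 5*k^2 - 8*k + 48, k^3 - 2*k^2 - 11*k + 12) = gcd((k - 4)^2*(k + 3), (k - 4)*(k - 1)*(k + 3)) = k^2 - k - 12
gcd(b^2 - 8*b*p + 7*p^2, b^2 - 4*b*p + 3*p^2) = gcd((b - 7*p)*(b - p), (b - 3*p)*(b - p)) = -b + p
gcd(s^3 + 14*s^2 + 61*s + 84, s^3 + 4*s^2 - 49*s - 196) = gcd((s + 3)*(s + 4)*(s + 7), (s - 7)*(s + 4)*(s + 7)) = s^2 + 11*s + 28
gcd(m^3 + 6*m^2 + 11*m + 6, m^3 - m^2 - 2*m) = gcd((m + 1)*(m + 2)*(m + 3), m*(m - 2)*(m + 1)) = m + 1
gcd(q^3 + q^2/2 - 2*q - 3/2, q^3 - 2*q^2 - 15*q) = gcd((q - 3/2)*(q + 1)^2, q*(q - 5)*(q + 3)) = 1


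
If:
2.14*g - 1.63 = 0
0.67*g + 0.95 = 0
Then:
No Solution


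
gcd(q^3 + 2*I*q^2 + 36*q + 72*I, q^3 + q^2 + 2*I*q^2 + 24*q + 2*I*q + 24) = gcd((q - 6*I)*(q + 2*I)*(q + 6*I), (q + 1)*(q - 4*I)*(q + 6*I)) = q + 6*I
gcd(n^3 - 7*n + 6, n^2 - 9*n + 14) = n - 2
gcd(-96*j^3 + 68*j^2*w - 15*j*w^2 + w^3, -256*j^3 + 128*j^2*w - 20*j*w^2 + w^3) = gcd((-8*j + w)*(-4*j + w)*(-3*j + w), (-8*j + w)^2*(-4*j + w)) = 32*j^2 - 12*j*w + w^2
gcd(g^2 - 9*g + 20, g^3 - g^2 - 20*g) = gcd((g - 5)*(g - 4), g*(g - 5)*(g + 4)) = g - 5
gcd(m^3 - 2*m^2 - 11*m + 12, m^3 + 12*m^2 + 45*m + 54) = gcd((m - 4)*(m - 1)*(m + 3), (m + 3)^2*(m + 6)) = m + 3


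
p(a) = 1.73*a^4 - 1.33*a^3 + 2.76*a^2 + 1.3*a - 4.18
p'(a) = 6.92*a^3 - 3.99*a^2 + 5.52*a + 1.3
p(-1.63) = 19.01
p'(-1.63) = -48.27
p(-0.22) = -4.31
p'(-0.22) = -0.18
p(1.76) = 16.01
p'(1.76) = 36.38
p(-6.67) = 3928.73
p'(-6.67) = -2266.48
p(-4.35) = 771.31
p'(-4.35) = -667.82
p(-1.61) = 18.06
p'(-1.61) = -46.81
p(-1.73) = 24.21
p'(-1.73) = -56.02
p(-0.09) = -4.27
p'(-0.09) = 0.77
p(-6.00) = 2616.74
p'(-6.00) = -1670.18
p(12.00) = 33983.90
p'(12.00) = 11450.74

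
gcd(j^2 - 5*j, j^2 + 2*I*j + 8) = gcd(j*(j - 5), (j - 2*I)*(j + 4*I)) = 1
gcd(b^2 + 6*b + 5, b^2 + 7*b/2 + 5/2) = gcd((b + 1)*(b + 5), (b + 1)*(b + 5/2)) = b + 1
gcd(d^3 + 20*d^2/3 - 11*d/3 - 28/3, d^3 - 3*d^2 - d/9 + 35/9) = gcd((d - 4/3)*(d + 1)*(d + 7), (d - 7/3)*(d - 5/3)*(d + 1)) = d + 1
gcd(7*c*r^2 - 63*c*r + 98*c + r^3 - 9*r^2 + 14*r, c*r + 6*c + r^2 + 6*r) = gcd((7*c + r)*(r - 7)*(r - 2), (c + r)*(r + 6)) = 1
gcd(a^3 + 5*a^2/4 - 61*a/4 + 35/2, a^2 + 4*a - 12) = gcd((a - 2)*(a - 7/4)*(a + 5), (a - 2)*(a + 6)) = a - 2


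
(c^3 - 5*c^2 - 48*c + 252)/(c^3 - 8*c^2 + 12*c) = (c^2 + c - 42)/(c*(c - 2))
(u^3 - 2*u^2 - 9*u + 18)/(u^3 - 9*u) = (u - 2)/u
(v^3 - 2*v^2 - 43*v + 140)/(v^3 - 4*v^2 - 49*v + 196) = (v - 5)/(v - 7)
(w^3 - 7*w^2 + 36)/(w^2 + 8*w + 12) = (w^2 - 9*w + 18)/(w + 6)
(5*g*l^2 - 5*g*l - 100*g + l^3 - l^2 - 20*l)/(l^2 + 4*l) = 5*g - 25*g/l + l - 5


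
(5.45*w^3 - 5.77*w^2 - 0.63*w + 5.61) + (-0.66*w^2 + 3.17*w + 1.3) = 5.45*w^3 - 6.43*w^2 + 2.54*w + 6.91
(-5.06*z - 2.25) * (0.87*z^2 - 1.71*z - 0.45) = -4.4022*z^3 + 6.6951*z^2 + 6.1245*z + 1.0125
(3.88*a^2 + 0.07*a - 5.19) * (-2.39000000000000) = -9.2732*a^2 - 0.1673*a + 12.4041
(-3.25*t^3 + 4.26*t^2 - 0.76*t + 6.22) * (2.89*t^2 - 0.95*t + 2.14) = -9.3925*t^5 + 15.3989*t^4 - 13.1984*t^3 + 27.8142*t^2 - 7.5354*t + 13.3108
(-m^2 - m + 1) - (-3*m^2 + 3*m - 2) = 2*m^2 - 4*m + 3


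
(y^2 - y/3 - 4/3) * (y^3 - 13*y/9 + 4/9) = y^5 - y^4/3 - 25*y^3/9 + 25*y^2/27 + 16*y/9 - 16/27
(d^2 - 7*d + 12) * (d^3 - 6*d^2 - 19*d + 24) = d^5 - 13*d^4 + 35*d^3 + 85*d^2 - 396*d + 288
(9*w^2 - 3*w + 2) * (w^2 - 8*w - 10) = 9*w^4 - 75*w^3 - 64*w^2 + 14*w - 20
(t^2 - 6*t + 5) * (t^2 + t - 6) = t^4 - 5*t^3 - 7*t^2 + 41*t - 30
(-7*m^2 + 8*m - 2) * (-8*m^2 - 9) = 56*m^4 - 64*m^3 + 79*m^2 - 72*m + 18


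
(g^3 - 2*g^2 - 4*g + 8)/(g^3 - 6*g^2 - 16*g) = (g^2 - 4*g + 4)/(g*(g - 8))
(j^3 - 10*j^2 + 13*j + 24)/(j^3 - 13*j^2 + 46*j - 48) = (j + 1)/(j - 2)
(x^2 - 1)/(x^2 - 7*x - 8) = (x - 1)/(x - 8)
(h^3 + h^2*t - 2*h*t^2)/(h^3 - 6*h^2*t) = (h^2 + h*t - 2*t^2)/(h*(h - 6*t))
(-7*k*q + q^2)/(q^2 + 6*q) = (-7*k + q)/(q + 6)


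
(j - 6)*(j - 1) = j^2 - 7*j + 6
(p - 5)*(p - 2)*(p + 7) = p^3 - 39*p + 70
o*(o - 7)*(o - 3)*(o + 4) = o^4 - 6*o^3 - 19*o^2 + 84*o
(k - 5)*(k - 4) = k^2 - 9*k + 20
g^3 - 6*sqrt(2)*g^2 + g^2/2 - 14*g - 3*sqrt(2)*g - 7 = (g + 1/2)*(g - 7*sqrt(2))*(g + sqrt(2))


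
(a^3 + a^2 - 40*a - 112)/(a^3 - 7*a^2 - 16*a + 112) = (a + 4)/(a - 4)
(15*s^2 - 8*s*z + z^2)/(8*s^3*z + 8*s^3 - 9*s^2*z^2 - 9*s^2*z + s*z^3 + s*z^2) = (15*s^2 - 8*s*z + z^2)/(s*(8*s^2*z + 8*s^2 - 9*s*z^2 - 9*s*z + z^3 + z^2))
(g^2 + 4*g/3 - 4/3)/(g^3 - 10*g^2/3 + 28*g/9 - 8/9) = 3*(g + 2)/(3*g^2 - 8*g + 4)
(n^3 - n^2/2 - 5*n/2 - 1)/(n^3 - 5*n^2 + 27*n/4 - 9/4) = 2*(2*n^3 - n^2 - 5*n - 2)/(4*n^3 - 20*n^2 + 27*n - 9)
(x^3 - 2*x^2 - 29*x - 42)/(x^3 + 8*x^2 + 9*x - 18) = (x^2 - 5*x - 14)/(x^2 + 5*x - 6)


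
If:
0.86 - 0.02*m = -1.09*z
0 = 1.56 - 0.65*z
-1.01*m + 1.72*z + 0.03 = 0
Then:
No Solution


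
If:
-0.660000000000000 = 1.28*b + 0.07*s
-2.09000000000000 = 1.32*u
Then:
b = -0.0546875*s - 0.515625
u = -1.58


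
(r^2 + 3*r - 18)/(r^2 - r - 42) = (r - 3)/(r - 7)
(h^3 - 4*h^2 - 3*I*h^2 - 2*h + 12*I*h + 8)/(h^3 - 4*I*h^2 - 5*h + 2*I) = (h - 4)/(h - I)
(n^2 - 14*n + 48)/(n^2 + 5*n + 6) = (n^2 - 14*n + 48)/(n^2 + 5*n + 6)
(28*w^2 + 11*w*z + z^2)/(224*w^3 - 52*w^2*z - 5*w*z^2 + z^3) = (4*w + z)/(32*w^2 - 12*w*z + z^2)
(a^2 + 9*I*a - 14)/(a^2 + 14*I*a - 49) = (a + 2*I)/(a + 7*I)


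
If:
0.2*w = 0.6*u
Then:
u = 0.333333333333333*w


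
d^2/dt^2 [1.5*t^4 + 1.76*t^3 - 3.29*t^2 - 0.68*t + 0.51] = 18.0*t^2 + 10.56*t - 6.58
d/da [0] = 0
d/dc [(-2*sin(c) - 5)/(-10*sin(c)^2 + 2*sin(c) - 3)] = 4*(-5*sin(c)^2 - 25*sin(c) + 4)*cos(c)/(10*sin(c)^2 - 2*sin(c) + 3)^2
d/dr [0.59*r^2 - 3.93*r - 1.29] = 1.18*r - 3.93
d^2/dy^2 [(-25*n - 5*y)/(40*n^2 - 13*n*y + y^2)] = 10*((-8*n + 3*y)*(40*n^2 - 13*n*y + y^2) - (5*n + y)*(13*n - 2*y)^2)/(40*n^2 - 13*n*y + y^2)^3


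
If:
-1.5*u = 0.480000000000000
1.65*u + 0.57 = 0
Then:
No Solution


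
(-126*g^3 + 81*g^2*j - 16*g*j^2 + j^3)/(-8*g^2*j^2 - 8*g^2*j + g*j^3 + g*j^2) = (126*g^3 - 81*g^2*j + 16*g*j^2 - j^3)/(g*j*(8*g*j + 8*g - j^2 - j))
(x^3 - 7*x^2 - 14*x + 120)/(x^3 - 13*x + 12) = (x^2 - 11*x + 30)/(x^2 - 4*x + 3)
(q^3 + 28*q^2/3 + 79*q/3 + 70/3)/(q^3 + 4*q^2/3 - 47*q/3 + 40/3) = (3*q^2 + 13*q + 14)/(3*q^2 - 11*q + 8)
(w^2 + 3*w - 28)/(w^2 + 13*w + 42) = (w - 4)/(w + 6)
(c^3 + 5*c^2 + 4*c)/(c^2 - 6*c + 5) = c*(c^2 + 5*c + 4)/(c^2 - 6*c + 5)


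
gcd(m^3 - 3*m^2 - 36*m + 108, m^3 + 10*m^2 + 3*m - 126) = m^2 + 3*m - 18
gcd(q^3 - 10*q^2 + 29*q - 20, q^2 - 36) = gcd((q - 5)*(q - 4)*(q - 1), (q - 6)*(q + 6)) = 1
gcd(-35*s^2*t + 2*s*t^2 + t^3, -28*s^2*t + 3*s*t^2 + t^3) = 7*s*t + t^2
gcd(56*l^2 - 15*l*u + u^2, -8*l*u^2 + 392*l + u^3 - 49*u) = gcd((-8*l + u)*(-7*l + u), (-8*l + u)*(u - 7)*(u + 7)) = -8*l + u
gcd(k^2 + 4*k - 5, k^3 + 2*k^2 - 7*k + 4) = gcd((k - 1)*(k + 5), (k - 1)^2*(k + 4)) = k - 1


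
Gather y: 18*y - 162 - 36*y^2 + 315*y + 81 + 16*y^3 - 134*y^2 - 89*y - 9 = 16*y^3 - 170*y^2 + 244*y - 90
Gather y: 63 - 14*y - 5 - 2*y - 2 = 56 - 16*y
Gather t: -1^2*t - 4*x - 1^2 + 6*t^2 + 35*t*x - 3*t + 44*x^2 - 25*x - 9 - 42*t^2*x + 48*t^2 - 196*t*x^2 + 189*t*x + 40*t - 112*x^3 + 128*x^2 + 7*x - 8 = t^2*(54 - 42*x) + t*(-196*x^2 + 224*x + 36) - 112*x^3 + 172*x^2 - 22*x - 18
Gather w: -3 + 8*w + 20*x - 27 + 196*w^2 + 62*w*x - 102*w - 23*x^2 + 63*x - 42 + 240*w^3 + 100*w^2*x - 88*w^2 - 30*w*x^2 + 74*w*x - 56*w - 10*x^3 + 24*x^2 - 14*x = 240*w^3 + w^2*(100*x + 108) + w*(-30*x^2 + 136*x - 150) - 10*x^3 + x^2 + 69*x - 72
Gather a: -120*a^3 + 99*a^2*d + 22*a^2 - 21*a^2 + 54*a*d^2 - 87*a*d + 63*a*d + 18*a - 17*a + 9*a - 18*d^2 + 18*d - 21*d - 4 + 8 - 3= -120*a^3 + a^2*(99*d + 1) + a*(54*d^2 - 24*d + 10) - 18*d^2 - 3*d + 1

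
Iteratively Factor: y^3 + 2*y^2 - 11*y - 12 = (y + 1)*(y^2 + y - 12) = (y - 3)*(y + 1)*(y + 4)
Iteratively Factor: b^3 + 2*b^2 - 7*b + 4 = (b - 1)*(b^2 + 3*b - 4) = (b - 1)^2*(b + 4)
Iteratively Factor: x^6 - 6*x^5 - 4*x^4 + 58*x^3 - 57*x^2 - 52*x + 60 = (x + 1)*(x^5 - 7*x^4 + 3*x^3 + 55*x^2 - 112*x + 60) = (x - 2)*(x + 1)*(x^4 - 5*x^3 - 7*x^2 + 41*x - 30) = (x - 2)^2*(x + 1)*(x^3 - 3*x^2 - 13*x + 15) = (x - 2)^2*(x - 1)*(x + 1)*(x^2 - 2*x - 15) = (x - 5)*(x - 2)^2*(x - 1)*(x + 1)*(x + 3)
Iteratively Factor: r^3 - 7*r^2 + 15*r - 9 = (r - 1)*(r^2 - 6*r + 9) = (r - 3)*(r - 1)*(r - 3)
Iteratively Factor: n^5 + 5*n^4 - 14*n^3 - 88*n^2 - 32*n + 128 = (n - 4)*(n^4 + 9*n^3 + 22*n^2 - 32) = (n - 4)*(n + 2)*(n^3 + 7*n^2 + 8*n - 16) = (n - 4)*(n - 1)*(n + 2)*(n^2 + 8*n + 16) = (n - 4)*(n - 1)*(n + 2)*(n + 4)*(n + 4)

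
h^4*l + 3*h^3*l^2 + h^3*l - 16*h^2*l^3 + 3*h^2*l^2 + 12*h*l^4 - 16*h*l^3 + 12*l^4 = (h - 2*l)*(h - l)*(h + 6*l)*(h*l + l)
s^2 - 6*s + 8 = (s - 4)*(s - 2)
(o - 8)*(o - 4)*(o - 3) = o^3 - 15*o^2 + 68*o - 96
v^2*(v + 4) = v^3 + 4*v^2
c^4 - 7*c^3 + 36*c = c*(c - 6)*(c - 3)*(c + 2)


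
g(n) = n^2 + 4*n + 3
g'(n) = 2*n + 4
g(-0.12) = 2.53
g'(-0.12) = 3.76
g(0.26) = 4.11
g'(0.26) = 4.52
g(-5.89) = 14.13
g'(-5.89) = -7.78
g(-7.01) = 24.10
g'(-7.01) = -10.02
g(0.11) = 3.45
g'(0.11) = 4.22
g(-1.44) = -0.69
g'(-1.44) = 1.12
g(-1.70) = -0.91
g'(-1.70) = 0.60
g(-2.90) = -0.19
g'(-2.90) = -1.80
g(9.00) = 120.00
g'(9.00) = 22.00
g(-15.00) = 168.00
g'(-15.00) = -26.00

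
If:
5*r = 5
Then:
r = 1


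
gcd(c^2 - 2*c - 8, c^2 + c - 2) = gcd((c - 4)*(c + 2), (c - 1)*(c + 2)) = c + 2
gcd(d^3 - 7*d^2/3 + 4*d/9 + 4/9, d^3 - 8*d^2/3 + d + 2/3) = d^2 - 5*d/3 - 2/3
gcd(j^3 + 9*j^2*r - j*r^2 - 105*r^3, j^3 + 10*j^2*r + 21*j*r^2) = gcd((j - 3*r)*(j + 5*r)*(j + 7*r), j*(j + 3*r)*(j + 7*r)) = j + 7*r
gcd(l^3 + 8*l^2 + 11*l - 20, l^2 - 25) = l + 5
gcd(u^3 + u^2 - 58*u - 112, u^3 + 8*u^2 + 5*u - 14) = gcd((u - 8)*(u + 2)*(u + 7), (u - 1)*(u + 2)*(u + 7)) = u^2 + 9*u + 14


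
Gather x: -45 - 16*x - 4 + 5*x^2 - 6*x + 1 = 5*x^2 - 22*x - 48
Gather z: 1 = 1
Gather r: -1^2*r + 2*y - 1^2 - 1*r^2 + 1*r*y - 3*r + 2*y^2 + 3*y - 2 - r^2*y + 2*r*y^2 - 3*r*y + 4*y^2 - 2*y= r^2*(-y - 1) + r*(2*y^2 - 2*y - 4) + 6*y^2 + 3*y - 3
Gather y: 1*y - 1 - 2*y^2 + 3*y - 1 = -2*y^2 + 4*y - 2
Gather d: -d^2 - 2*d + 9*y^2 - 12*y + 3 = -d^2 - 2*d + 9*y^2 - 12*y + 3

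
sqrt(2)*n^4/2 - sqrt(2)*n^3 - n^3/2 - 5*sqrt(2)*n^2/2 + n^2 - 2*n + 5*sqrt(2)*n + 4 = (n - 2)*(n - 2*sqrt(2))*(n + sqrt(2)/2)*(sqrt(2)*n/2 + 1)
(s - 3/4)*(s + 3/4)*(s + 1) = s^3 + s^2 - 9*s/16 - 9/16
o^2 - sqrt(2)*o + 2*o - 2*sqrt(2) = (o + 2)*(o - sqrt(2))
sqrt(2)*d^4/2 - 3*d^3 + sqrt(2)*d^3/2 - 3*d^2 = d^2*(d - 3*sqrt(2))*(sqrt(2)*d/2 + sqrt(2)/2)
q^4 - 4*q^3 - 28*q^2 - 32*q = q*(q - 8)*(q + 2)^2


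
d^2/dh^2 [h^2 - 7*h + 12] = 2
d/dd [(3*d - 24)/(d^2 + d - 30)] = 3*(d^2 + d - (d - 8)*(2*d + 1) - 30)/(d^2 + d - 30)^2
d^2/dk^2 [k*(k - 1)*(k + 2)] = 6*k + 2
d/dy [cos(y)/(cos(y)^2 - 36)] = (cos(y)^2 + 36)*sin(y)/(cos(y)^2 - 36)^2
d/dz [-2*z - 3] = -2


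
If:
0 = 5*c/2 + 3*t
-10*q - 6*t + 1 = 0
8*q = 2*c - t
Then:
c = -24/35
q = -17/70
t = 4/7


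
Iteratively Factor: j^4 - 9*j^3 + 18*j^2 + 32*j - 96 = (j + 2)*(j^3 - 11*j^2 + 40*j - 48) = (j - 4)*(j + 2)*(j^2 - 7*j + 12) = (j - 4)^2*(j + 2)*(j - 3)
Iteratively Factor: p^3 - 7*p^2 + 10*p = (p)*(p^2 - 7*p + 10) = p*(p - 5)*(p - 2)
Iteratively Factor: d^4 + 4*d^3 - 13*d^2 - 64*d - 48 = (d + 4)*(d^3 - 13*d - 12) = (d + 1)*(d + 4)*(d^2 - d - 12) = (d + 1)*(d + 3)*(d + 4)*(d - 4)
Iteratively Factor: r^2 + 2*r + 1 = (r + 1)*(r + 1)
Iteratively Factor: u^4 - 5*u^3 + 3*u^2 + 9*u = (u - 3)*(u^3 - 2*u^2 - 3*u) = (u - 3)*(u + 1)*(u^2 - 3*u) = u*(u - 3)*(u + 1)*(u - 3)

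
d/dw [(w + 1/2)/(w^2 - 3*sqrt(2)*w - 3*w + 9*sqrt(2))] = (w^2 - 3*sqrt(2)*w - 3*w + (2*w + 1)*(-2*w + 3 + 3*sqrt(2))/2 + 9*sqrt(2))/(w^2 - 3*sqrt(2)*w - 3*w + 9*sqrt(2))^2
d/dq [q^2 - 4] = 2*q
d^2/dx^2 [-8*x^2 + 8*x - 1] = -16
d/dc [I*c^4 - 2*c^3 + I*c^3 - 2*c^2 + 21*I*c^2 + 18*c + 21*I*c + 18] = 4*I*c^3 + c^2*(-6 + 3*I) + c*(-4 + 42*I) + 18 + 21*I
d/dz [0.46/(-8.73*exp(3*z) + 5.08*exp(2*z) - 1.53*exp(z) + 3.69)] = (12.0474*exp(2*z) - 4.6736*exp(z) + 0.7038)*exp(z)/(8.73*exp(3*z) - 5.08*exp(2*z) + 1.53*exp(z) - 3.69)^2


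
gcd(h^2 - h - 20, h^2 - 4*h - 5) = h - 5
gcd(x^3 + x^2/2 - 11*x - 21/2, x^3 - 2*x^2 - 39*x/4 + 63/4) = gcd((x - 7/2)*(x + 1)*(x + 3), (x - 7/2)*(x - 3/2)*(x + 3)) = x^2 - x/2 - 21/2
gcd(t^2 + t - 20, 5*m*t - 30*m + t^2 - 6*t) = 1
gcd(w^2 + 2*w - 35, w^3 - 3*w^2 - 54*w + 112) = w + 7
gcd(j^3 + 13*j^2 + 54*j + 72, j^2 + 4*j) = j + 4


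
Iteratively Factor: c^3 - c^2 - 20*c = (c - 5)*(c^2 + 4*c) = (c - 5)*(c + 4)*(c)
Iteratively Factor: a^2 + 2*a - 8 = (a + 4)*(a - 2)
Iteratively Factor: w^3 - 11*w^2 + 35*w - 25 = (w - 5)*(w^2 - 6*w + 5) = (w - 5)^2*(w - 1)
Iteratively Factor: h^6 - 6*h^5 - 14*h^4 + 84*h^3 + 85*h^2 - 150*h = (h + 2)*(h^5 - 8*h^4 + 2*h^3 + 80*h^2 - 75*h) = (h - 5)*(h + 2)*(h^4 - 3*h^3 - 13*h^2 + 15*h) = (h - 5)*(h + 2)*(h + 3)*(h^3 - 6*h^2 + 5*h) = (h - 5)*(h - 1)*(h + 2)*(h + 3)*(h^2 - 5*h) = (h - 5)^2*(h - 1)*(h + 2)*(h + 3)*(h)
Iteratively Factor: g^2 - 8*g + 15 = (g - 3)*(g - 5)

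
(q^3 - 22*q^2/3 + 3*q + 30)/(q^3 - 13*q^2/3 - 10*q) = (q - 3)/q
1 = 1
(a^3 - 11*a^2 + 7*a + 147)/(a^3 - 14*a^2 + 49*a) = (a + 3)/a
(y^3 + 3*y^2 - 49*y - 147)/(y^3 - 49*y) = (y + 3)/y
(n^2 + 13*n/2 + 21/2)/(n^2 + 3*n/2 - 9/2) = (2*n + 7)/(2*n - 3)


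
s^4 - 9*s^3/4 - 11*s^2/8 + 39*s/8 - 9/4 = (s - 2)*(s - 1)*(s - 3/4)*(s + 3/2)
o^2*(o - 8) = o^3 - 8*o^2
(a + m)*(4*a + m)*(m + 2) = 4*a^2*m + 8*a^2 + 5*a*m^2 + 10*a*m + m^3 + 2*m^2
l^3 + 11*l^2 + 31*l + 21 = (l + 1)*(l + 3)*(l + 7)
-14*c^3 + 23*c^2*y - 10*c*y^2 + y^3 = (-7*c + y)*(-2*c + y)*(-c + y)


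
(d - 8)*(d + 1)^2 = d^3 - 6*d^2 - 15*d - 8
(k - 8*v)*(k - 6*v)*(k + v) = k^3 - 13*k^2*v + 34*k*v^2 + 48*v^3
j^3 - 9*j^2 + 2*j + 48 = (j - 8)*(j - 3)*(j + 2)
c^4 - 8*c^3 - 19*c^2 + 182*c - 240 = (c - 8)*(c - 3)*(c - 2)*(c + 5)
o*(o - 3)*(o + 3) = o^3 - 9*o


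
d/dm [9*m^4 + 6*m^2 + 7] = 36*m^3 + 12*m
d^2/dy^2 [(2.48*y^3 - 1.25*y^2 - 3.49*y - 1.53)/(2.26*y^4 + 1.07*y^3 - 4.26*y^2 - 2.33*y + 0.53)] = (25.333696*y^9 - 38.307*y^8 - 88.7840999999999*y^7 - 112.81885*y^6 - 46.5503699999997*y^5 + 229.66545*y^4 + 156.210568*y^3 - 133.275366*y^2 - 129.011406*y - 32.843154)/(11.543176*y^12 + 16.395396*y^11 - 57.512706*y^10 - 96.286273*y^9 + 82.723554*y^8 + 192.534669*y^7 - 5.572575*y^6 - 140.665275*y^5 - 46.550214*y^4 + 19.816396*y^3 + 5.042049*y^2 - 1.963491*y + 0.148877)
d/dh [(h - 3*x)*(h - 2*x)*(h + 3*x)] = 3*h^2 - 4*h*x - 9*x^2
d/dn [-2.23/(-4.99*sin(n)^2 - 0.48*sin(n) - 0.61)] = -(22.2554*sin(n) + 1.0704)*cos(n)/(4.99*sin(n)^2 + 0.48*sin(n) + 0.61)^2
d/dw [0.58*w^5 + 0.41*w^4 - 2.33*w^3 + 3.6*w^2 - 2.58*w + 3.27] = 2.9*w^4 + 1.64*w^3 - 6.99*w^2 + 7.2*w - 2.58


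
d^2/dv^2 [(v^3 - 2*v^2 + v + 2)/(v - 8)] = 2*(v^3 - 24*v^2 + 192*v - 118)/(v^3 - 24*v^2 + 192*v - 512)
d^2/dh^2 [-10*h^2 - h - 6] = -20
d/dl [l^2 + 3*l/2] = 2*l + 3/2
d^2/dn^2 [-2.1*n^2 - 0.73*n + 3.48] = -4.20000000000000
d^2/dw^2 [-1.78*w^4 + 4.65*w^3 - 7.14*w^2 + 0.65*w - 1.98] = -21.36*w^2 + 27.9*w - 14.28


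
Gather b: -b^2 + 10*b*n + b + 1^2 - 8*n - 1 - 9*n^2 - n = -b^2 + b*(10*n + 1) - 9*n^2 - 9*n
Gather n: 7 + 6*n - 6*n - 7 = 0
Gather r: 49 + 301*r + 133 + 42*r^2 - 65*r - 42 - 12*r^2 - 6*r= 30*r^2 + 230*r + 140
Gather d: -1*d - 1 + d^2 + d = d^2 - 1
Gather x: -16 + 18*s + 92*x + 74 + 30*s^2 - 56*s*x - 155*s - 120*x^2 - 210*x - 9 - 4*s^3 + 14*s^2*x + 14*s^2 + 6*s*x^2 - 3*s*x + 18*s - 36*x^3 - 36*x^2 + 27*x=-4*s^3 + 44*s^2 - 119*s - 36*x^3 + x^2*(6*s - 156) + x*(14*s^2 - 59*s - 91) + 49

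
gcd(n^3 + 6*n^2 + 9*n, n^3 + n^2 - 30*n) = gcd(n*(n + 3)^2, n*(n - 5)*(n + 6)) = n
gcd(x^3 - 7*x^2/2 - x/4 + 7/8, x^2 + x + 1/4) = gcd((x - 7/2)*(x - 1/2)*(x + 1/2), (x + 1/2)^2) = x + 1/2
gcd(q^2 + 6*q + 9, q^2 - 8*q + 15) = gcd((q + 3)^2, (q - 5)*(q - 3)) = 1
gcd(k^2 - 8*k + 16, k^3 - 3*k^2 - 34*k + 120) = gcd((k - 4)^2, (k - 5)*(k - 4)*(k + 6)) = k - 4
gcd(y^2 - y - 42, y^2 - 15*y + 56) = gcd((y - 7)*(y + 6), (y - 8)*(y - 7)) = y - 7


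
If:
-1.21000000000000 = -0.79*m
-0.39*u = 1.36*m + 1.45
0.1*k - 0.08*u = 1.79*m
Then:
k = 20.17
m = 1.53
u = -9.06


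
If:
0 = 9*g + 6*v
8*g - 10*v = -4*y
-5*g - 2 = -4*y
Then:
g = -1/14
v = 3/28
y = 23/56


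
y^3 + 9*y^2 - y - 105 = (y - 3)*(y + 5)*(y + 7)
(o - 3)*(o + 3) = o^2 - 9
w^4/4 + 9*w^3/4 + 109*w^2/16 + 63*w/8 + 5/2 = (w/4 + 1)*(w + 1/2)*(w + 2)*(w + 5/2)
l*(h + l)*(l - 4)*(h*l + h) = h^2*l^3 - 3*h^2*l^2 - 4*h^2*l + h*l^4 - 3*h*l^3 - 4*h*l^2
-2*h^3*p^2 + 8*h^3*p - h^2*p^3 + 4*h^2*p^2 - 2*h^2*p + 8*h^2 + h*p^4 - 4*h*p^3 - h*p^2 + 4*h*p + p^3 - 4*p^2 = (-2*h + p)*(h + p)*(p - 4)*(h*p + 1)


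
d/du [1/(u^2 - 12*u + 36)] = 2*(6 - u)/(u^2 - 12*u + 36)^2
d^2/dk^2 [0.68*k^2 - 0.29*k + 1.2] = 1.36000000000000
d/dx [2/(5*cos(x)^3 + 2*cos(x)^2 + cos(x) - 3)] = 2*(15*cos(x)^2 + 4*cos(x) + 1)*sin(x)/(5*cos(x)^3 + 2*cos(x)^2 + cos(x) - 3)^2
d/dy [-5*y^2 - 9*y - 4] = -10*y - 9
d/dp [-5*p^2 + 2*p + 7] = 2 - 10*p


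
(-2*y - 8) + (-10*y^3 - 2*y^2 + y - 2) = -10*y^3 - 2*y^2 - y - 10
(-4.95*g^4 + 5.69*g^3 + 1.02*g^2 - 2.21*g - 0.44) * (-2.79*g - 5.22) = 13.8105*g^5 + 9.9639*g^4 - 32.5476*g^3 + 0.8415*g^2 + 12.7638*g + 2.2968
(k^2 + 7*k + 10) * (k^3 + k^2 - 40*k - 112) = k^5 + 8*k^4 - 23*k^3 - 382*k^2 - 1184*k - 1120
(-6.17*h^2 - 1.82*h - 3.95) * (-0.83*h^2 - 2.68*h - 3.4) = 5.1211*h^4 + 18.0462*h^3 + 29.1341*h^2 + 16.774*h + 13.43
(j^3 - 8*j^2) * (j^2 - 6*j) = j^5 - 14*j^4 + 48*j^3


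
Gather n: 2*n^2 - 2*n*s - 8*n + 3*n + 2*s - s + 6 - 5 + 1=2*n^2 + n*(-2*s - 5) + s + 2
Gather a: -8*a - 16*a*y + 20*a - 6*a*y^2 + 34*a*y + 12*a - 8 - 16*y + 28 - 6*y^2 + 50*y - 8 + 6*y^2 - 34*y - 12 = a*(-6*y^2 + 18*y + 24)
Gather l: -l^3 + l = -l^3 + l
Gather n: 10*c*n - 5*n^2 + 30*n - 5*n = -5*n^2 + n*(10*c + 25)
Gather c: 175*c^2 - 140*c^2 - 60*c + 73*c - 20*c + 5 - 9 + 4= 35*c^2 - 7*c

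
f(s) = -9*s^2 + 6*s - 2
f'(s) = 6 - 18*s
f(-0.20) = -3.56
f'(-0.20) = 9.60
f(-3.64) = -143.09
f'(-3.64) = 71.52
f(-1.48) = -30.59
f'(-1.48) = 32.64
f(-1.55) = -32.92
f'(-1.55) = 33.90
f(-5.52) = -309.35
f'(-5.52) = 105.36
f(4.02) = -123.32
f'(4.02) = -66.36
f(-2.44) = -70.22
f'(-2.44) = 49.92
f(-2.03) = -51.27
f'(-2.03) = 42.54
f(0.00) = -2.00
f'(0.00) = 6.00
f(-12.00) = -1370.00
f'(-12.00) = 222.00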